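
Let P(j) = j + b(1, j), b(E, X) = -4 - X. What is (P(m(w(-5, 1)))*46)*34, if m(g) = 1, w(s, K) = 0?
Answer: -6256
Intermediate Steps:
P(j) = -4 (P(j) = j + (-4 - j) = -4)
(P(m(w(-5, 1)))*46)*34 = -4*46*34 = -184*34 = -6256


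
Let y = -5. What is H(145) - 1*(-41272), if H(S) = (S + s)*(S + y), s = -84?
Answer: 49812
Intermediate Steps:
H(S) = (-84 + S)*(-5 + S) (H(S) = (S - 84)*(S - 5) = (-84 + S)*(-5 + S))
H(145) - 1*(-41272) = (420 + 145**2 - 89*145) - 1*(-41272) = (420 + 21025 - 12905) + 41272 = 8540 + 41272 = 49812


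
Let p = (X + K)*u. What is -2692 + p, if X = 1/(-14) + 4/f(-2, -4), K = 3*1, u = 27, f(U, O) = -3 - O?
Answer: -35069/14 ≈ -2504.9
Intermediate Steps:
K = 3
X = 55/14 (X = 1/(-14) + 4/(-3 - 1*(-4)) = 1*(-1/14) + 4/(-3 + 4) = -1/14 + 4/1 = -1/14 + 4*1 = -1/14 + 4 = 55/14 ≈ 3.9286)
p = 2619/14 (p = (55/14 + 3)*27 = (97/14)*27 = 2619/14 ≈ 187.07)
-2692 + p = -2692 + 2619/14 = -35069/14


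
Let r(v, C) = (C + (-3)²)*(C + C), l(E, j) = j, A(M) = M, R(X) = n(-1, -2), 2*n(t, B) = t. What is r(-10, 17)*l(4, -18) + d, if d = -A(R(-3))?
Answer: -31823/2 ≈ -15912.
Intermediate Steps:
n(t, B) = t/2
R(X) = -½ (R(X) = (½)*(-1) = -½)
r(v, C) = 2*C*(9 + C) (r(v, C) = (C + 9)*(2*C) = (9 + C)*(2*C) = 2*C*(9 + C))
d = ½ (d = -1*(-½) = ½ ≈ 0.50000)
r(-10, 17)*l(4, -18) + d = (2*17*(9 + 17))*(-18) + ½ = (2*17*26)*(-18) + ½ = 884*(-18) + ½ = -15912 + ½ = -31823/2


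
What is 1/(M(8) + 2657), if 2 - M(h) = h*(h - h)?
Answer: 1/2659 ≈ 0.00037608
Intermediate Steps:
M(h) = 2 (M(h) = 2 - h*(h - h) = 2 - h*0 = 2 - 1*0 = 2 + 0 = 2)
1/(M(8) + 2657) = 1/(2 + 2657) = 1/2659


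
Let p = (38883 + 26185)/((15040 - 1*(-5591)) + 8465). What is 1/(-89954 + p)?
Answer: -7274/654309129 ≈ -1.1117e-5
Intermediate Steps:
p = 16267/7274 (p = 65068/((15040 + 5591) + 8465) = 65068/(20631 + 8465) = 65068/29096 = 65068*(1/29096) = 16267/7274 ≈ 2.2363)
1/(-89954 + p) = 1/(-89954 + 16267/7274) = 1/(-654309129/7274) = -7274/654309129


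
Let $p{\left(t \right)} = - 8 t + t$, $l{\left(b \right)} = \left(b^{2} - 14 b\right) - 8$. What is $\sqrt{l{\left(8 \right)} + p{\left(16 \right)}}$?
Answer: $2 i \sqrt{42} \approx 12.961 i$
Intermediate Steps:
$l{\left(b \right)} = -8 + b^{2} - 14 b$
$p{\left(t \right)} = - 7 t$
$\sqrt{l{\left(8 \right)} + p{\left(16 \right)}} = \sqrt{\left(-8 + 8^{2} - 112\right) - 112} = \sqrt{\left(-8 + 64 - 112\right) - 112} = \sqrt{-56 - 112} = \sqrt{-168} = 2 i \sqrt{42}$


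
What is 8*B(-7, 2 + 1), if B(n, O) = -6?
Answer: -48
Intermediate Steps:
8*B(-7, 2 + 1) = 8*(-6) = -48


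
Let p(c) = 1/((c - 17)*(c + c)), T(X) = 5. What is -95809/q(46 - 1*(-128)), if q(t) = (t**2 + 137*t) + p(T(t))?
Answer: -11497080/6493679 ≈ -1.7705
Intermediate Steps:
p(c) = 1/(2*c*(-17 + c)) (p(c) = 1/((-17 + c)*(2*c)) = 1/(2*c*(-17 + c)))
q(t) = -1/120 + t**2 + 137*t (q(t) = (t**2 + 137*t) + (1/2)/(5*(-17 + 5)) = (t**2 + 137*t) + (1/2)*(1/5)/(-12) = (t**2 + 137*t) + (1/2)*(1/5)*(-1/12) = (t**2 + 137*t) - 1/120 = -1/120 + t**2 + 137*t)
-95809/q(46 - 1*(-128)) = -95809/(-1/120 + (46 - 1*(-128))**2 + 137*(46 - 1*(-128))) = -95809/(-1/120 + (46 + 128)**2 + 137*(46 + 128)) = -95809/(-1/120 + 174**2 + 137*174) = -95809/(-1/120 + 30276 + 23838) = -95809/6493679/120 = -95809*120/6493679 = -11497080/6493679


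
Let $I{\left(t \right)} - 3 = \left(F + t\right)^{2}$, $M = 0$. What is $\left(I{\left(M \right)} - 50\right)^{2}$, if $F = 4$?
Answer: $961$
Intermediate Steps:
$I{\left(t \right)} = 3 + \left(4 + t\right)^{2}$
$\left(I{\left(M \right)} - 50\right)^{2} = \left(\left(3 + \left(4 + 0\right)^{2}\right) - 50\right)^{2} = \left(\left(3 + 4^{2}\right) - 50\right)^{2} = \left(\left(3 + 16\right) - 50\right)^{2} = \left(19 - 50\right)^{2} = \left(-31\right)^{2} = 961$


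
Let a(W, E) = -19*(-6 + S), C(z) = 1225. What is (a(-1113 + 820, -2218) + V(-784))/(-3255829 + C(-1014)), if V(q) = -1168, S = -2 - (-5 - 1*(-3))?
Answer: 527/1627302 ≈ 0.00032385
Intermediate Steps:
S = 0 (S = -2 - (-5 + 3) = -2 - 1*(-2) = -2 + 2 = 0)
a(W, E) = 114 (a(W, E) = -19*(-6 + 0) = -19*(-6) = 114)
(a(-1113 + 820, -2218) + V(-784))/(-3255829 + C(-1014)) = (114 - 1168)/(-3255829 + 1225) = -1054/(-3254604) = -1054*(-1/3254604) = 527/1627302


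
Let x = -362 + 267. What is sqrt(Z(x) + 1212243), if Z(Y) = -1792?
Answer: sqrt(1210451) ≈ 1100.2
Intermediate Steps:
x = -95
sqrt(Z(x) + 1212243) = sqrt(-1792 + 1212243) = sqrt(1210451)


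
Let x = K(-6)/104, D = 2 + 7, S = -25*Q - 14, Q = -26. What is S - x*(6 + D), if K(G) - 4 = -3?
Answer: 66129/104 ≈ 635.86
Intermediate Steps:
K(G) = 1 (K(G) = 4 - 3 = 1)
S = 636 (S = -25*(-26) - 14 = 650 - 14 = 636)
D = 9
x = 1/104 ≈ 0.0096154
S - x*(6 + D) = 636 - (6 + 9)/104 = 636 - 15/104 = 66129/104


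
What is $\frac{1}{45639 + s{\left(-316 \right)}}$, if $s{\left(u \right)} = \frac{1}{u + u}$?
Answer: $\frac{632}{28843847} \approx 2.1911 \cdot 10^{-5}$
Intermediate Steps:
$s{\left(u \right)} = \frac{1}{2 u}$
$\frac{1}{45639 + s{\left(-316 \right)}} = \frac{1}{45639 + \frac{1}{2 \left(-316\right)}} = \frac{1}{45639 + \frac{1}{2} \left(- \frac{1}{316}\right)} = \frac{1}{45639 - \frac{1}{632}} = \frac{1}{\frac{28843847}{632}} = \frac{632}{28843847}$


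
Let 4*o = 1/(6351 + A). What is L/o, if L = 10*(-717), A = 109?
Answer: -185272800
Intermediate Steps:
o = 1/25840 (o = 1/(4*(6351 + 109)) = (¼)/6460 = (¼)*(1/6460) = 1/25840 ≈ 3.8700e-5)
L = -7170
L/o = -7170/1/25840 = -7170*25840 = -185272800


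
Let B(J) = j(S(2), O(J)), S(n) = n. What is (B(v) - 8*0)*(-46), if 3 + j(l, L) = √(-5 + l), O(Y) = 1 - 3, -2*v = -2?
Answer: 138 - 46*I*√3 ≈ 138.0 - 79.674*I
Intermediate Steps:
v = 1 (v = -½*(-2) = 1)
O(Y) = -2
j(l, L) = -3 + √(-5 + l)
B(J) = -3 + I*√3 (B(J) = -3 + √(-5 + 2) = -3 + √(-3) = -3 + I*√3)
(B(v) - 8*0)*(-46) = ((-3 + I*√3) - 8*0)*(-46) = ((-3 + I*√3) + 0)*(-46) = (-3 + I*√3)*(-46) = 138 - 46*I*√3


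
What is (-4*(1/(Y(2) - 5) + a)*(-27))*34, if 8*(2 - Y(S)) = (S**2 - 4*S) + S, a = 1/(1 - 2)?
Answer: -55080/11 ≈ -5007.3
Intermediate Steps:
a = -1 (a = 1/(-1) = -1)
Y(S) = 2 - S**2/8 + 3*S/8 (Y(S) = 2 - ((S**2 - 4*S) + S)/8 = 2 - (S**2 - 3*S)/8 = 2 + (-S**2/8 + 3*S/8) = 2 - S**2/8 + 3*S/8)
(-4*(1/(Y(2) - 5) + a)*(-27))*34 = (-4*(1/((2 - 1/8*2**2 + (3/8)*2) - 5) - 1)*(-27))*34 = (-4*(1/((2 - 1/8*4 + 3/4) - 5) - 1)*(-27))*34 = (-4*(1/((2 - 1/2 + 3/4) - 5) - 1)*(-27))*34 = (-4*(1/(9/4 - 5) - 1)*(-27))*34 = (-4*(1/(-11/4) - 1)*(-27))*34 = (-4*(-4/11 - 1)*(-27))*34 = (-4*(-15/11)*(-27))*34 = ((60/11)*(-27))*34 = -1620/11*34 = -55080/11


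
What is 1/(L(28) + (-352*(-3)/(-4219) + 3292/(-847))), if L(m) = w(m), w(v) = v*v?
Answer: 3573493/2786835132 ≈ 0.0012823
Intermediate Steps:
w(v) = v²
L(m) = m²
1/(L(28) + (-352*(-3)/(-4219) + 3292/(-847))) = 1/(28² + (-352*(-3)/(-4219) + 3292/(-847))) = 1/(784 + (1056*(-1/4219) + 3292*(-1/847))) = 1/(784 + (-1056/4219 - 3292/847)) = 1/(784 - 14783380/3573493) = 1/(2786835132/3573493) = 3573493/2786835132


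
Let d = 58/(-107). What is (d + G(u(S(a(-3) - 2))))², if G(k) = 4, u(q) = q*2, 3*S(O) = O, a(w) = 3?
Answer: 136900/11449 ≈ 11.957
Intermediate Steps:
S(O) = O/3
u(q) = 2*q
d = -58/107 (d = 58*(-1/107) = -58/107 ≈ -0.54206)
(d + G(u(S(a(-3) - 2))))² = (-58/107 + 4)² = (370/107)² = 136900/11449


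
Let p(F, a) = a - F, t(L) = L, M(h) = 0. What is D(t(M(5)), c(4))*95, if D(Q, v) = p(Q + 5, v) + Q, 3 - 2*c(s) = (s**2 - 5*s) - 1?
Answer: -95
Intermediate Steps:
c(s) = 2 - s**2/2 + 5*s/2 (c(s) = 3/2 - ((s**2 - 5*s) - 1)/2 = 3/2 - (-1 + s**2 - 5*s)/2 = 3/2 + (1/2 - s**2/2 + 5*s/2) = 2 - s**2/2 + 5*s/2)
D(Q, v) = -5 + v (D(Q, v) = (v - (Q + 5)) + Q = (v - (5 + Q)) + Q = (v + (-5 - Q)) + Q = (-5 + v - Q) + Q = -5 + v)
D(t(M(5)), c(4))*95 = (-5 + (2 - 1/2*4**2 + (5/2)*4))*95 = (-5 + (2 - 1/2*16 + 10))*95 = (-5 + (2 - 8 + 10))*95 = (-5 + 4)*95 = -1*95 = -95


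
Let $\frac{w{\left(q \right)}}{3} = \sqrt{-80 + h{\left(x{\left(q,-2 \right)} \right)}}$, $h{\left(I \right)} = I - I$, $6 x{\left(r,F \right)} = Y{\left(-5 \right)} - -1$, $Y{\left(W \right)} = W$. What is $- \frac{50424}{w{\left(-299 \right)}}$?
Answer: $\frac{4202 i \sqrt{5}}{5} \approx 1879.2 i$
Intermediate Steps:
$x{\left(r,F \right)} = - \frac{2}{3}$ ($x{\left(r,F \right)} = \frac{-5 - -1}{6} = \frac{-5 + 1}{6} = \frac{1}{6} \left(-4\right) = - \frac{2}{3}$)
$h{\left(I \right)} = 0$
$w{\left(q \right)} = 12 i \sqrt{5}$ ($w{\left(q \right)} = 3 \sqrt{-80 + 0} = 3 \sqrt{-80} = 3 \cdot 4 i \sqrt{5} = 12 i \sqrt{5}$)
$- \frac{50424}{w{\left(-299 \right)}} = - \frac{50424}{12 i \sqrt{5}} = - 50424 \left(- \frac{i \sqrt{5}}{60}\right) = \frac{4202 i \sqrt{5}}{5}$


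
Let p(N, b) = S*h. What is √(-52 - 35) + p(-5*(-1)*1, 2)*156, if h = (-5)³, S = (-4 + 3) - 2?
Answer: 58500 + I*√87 ≈ 58500.0 + 9.3274*I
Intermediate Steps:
S = -3 (S = -1 - 2 = -3)
h = -125
p(N, b) = 375 (p(N, b) = -3*(-125) = 375)
√(-52 - 35) + p(-5*(-1)*1, 2)*156 = √(-52 - 35) + 375*156 = √(-87) + 58500 = I*√87 + 58500 = 58500 + I*√87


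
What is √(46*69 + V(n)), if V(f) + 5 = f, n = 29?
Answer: √3198 ≈ 56.551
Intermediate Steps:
V(f) = -5 + f
√(46*69 + V(n)) = √(46*69 + (-5 + 29)) = √(3174 + 24) = √3198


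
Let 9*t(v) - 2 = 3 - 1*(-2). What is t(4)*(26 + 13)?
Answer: 91/3 ≈ 30.333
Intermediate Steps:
t(v) = 7/9 (t(v) = 2/9 + (3 - 1*(-2))/9 = 2/9 + (3 + 2)/9 = 2/9 + (1/9)*5 = 2/9 + 5/9 = 7/9)
t(4)*(26 + 13) = 7*(26 + 13)/9 = (7/9)*39 = 91/3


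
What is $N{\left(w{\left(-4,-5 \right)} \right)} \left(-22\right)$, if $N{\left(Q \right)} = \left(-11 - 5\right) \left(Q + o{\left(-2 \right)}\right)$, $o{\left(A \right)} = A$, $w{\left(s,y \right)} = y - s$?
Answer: $-1056$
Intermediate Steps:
$N{\left(Q \right)} = 32 - 16 Q$ ($N{\left(Q \right)} = \left(-11 - 5\right) \left(Q - 2\right) = - 16 \left(-2 + Q\right) = 32 - 16 Q$)
$N{\left(w{\left(-4,-5 \right)} \right)} \left(-22\right) = \left(32 - 16 \left(-5 - -4\right)\right) \left(-22\right) = \left(32 - 16 \left(-5 + 4\right)\right) \left(-22\right) = \left(32 - -16\right) \left(-22\right) = \left(32 + 16\right) \left(-22\right) = 48 \left(-22\right) = -1056$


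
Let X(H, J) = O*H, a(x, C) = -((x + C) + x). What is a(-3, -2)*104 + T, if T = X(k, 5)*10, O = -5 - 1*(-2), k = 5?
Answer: 682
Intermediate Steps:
O = -3 (O = -5 + 2 = -3)
a(x, C) = -C - 2*x (a(x, C) = -((C + x) + x) = -(C + 2*x) = -C - 2*x)
X(H, J) = -3*H
T = -150 (T = -3*5*10 = -15*10 = -150)
a(-3, -2)*104 + T = (-1*(-2) - 2*(-3))*104 - 150 = (2 + 6)*104 - 150 = 8*104 - 150 = 832 - 150 = 682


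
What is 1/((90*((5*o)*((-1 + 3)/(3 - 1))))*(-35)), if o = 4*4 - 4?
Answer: -1/189000 ≈ -5.2910e-6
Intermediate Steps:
o = 12 (o = 16 - 4 = 12)
1/((90*((5*o)*((-1 + 3)/(3 - 1))))*(-35)) = 1/((90*((5*12)*((-1 + 3)/(3 - 1))))*(-35)) = 1/((90*(60*(2/2)))*(-35)) = 1/((90*(60*(2*(½))))*(-35)) = 1/((90*(60*1))*(-35)) = 1/((90*60)*(-35)) = 1/(5400*(-35)) = 1/(-189000) = -1/189000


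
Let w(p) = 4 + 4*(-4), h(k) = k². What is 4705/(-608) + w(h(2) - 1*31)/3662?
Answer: -8618503/1113248 ≈ -7.7418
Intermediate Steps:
w(p) = -12 (w(p) = 4 - 16 = -12)
4705/(-608) + w(h(2) - 1*31)/3662 = 4705/(-608) - 12/3662 = 4705*(-1/608) - 12*1/3662 = -4705/608 - 6/1831 = -8618503/1113248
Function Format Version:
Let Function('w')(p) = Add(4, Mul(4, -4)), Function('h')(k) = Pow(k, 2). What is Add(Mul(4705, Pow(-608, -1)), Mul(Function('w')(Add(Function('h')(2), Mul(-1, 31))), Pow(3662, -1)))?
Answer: Rational(-8618503, 1113248) ≈ -7.7418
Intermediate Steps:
Function('w')(p) = -12 (Function('w')(p) = Add(4, -16) = -12)
Add(Mul(4705, Pow(-608, -1)), Mul(Function('w')(Add(Function('h')(2), Mul(-1, 31))), Pow(3662, -1))) = Add(Mul(4705, Pow(-608, -1)), Mul(-12, Pow(3662, -1))) = Add(Mul(4705, Rational(-1, 608)), Mul(-12, Rational(1, 3662))) = Add(Rational(-4705, 608), Rational(-6, 1831)) = Rational(-8618503, 1113248)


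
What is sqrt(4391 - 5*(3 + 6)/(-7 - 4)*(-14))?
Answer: sqrt(524381)/11 ≈ 65.831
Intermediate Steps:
sqrt(4391 - 5*(3 + 6)/(-7 - 4)*(-14)) = sqrt(4391 - 45/(-11)*(-14)) = sqrt(4391 - 45*(-1)/11*(-14)) = sqrt(4391 - 5*(-9/11)*(-14)) = sqrt(4391 + (45/11)*(-14)) = sqrt(4391 - 630/11) = sqrt(47671/11) = sqrt(524381)/11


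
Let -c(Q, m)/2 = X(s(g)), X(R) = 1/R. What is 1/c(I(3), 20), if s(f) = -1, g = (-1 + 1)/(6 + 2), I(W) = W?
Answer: 1/2 ≈ 0.50000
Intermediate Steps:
g = 0 (g = 0/8 = 0*(1/8) = 0)
c(Q, m) = 2 (c(Q, m) = -2/(-1) = -2*(-1) = 2)
1/c(I(3), 20) = 1/2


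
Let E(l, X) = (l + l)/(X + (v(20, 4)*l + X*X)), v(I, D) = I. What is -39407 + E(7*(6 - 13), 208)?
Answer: -837241171/21246 ≈ -39407.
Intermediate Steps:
E(l, X) = 2*l/(X + X² + 20*l) (E(l, X) = (l + l)/(X + (20*l + X*X)) = (2*l)/(X + (20*l + X²)) = (2*l)/(X + (X² + 20*l)) = (2*l)/(X + X² + 20*l) = 2*l/(X + X² + 20*l))
-39407 + E(7*(6 - 13), 208) = -39407 + 2*(7*(6 - 13))/(208 + 208² + 20*(7*(6 - 13))) = -39407 + 2*(7*(-7))/(208 + 43264 + 20*(7*(-7))) = -39407 + 2*(-49)/(208 + 43264 + 20*(-49)) = -39407 + 2*(-49)/(208 + 43264 - 980) = -39407 + 2*(-49)/42492 = -39407 + 2*(-49)*(1/42492) = -39407 - 49/21246 = -837241171/21246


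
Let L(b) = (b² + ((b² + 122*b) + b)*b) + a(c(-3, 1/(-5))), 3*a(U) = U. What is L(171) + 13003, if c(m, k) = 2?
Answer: 25917296/3 ≈ 8.6391e+6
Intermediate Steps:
a(U) = U/3
L(b) = ⅔ + b² + b*(b² + 123*b) (L(b) = (b² + ((b² + 122*b) + b)*b) + (⅓)*2 = (b² + (b² + 123*b)*b) + ⅔ = (b² + b*(b² + 123*b)) + ⅔ = ⅔ + b² + b*(b² + 123*b))
L(171) + 13003 = (⅔ + 171³ + 124*171²) + 13003 = (⅔ + 5000211 + 124*29241) + 13003 = (⅔ + 5000211 + 3625884) + 13003 = 25878287/3 + 13003 = 25917296/3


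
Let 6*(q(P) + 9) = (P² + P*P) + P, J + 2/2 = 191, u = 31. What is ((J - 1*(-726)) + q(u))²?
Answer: 6076225/4 ≈ 1.5191e+6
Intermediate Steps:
J = 190 (J = -1 + 191 = 190)
q(P) = -9 + P²/3 + P/6 (q(P) = -9 + ((P² + P*P) + P)/6 = -9 + ((P² + P²) + P)/6 = -9 + (2*P² + P)/6 = -9 + (P + 2*P²)/6 = -9 + (P²/3 + P/6) = -9 + P²/3 + P/6)
((J - 1*(-726)) + q(u))² = ((190 - 1*(-726)) + (-9 + (⅓)*31² + (⅙)*31))² = ((190 + 726) + (-9 + (⅓)*961 + 31/6))² = (916 + (-9 + 961/3 + 31/6))² = (916 + 633/2)² = (2465/2)² = 6076225/4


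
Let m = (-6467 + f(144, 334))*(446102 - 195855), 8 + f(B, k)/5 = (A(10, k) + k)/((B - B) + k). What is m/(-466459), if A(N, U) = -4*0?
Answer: 1627105994/466459 ≈ 3488.2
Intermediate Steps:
A(N, U) = 0
f(B, k) = -35 (f(B, k) = -40 + 5*((0 + k)/((B - B) + k)) = -40 + 5*(k/(0 + k)) = -40 + 5*(k/k) = -40 + 5*1 = -40 + 5 = -35)
m = -1627105994 (m = (-6467 - 35)*(446102 - 195855) = -6502*250247 = -1627105994)
m/(-466459) = -1627105994/(-466459) = -1627105994*(-1/466459) = 1627105994/466459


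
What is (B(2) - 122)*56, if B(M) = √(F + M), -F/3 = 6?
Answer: -6832 + 224*I ≈ -6832.0 + 224.0*I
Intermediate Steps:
F = -18 (F = -3*6 = -18)
B(M) = √(-18 + M)
(B(2) - 122)*56 = (√(-18 + 2) - 122)*56 = (√(-16) - 122)*56 = (4*I - 122)*56 = (-122 + 4*I)*56 = -6832 + 224*I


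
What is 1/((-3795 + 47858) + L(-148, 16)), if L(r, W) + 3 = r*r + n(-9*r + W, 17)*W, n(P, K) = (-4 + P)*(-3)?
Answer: 1/1452 ≈ 0.00068871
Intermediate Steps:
n(P, K) = 12 - 3*P
L(r, W) = -3 + r**2 + W*(12 - 3*W + 27*r) (L(r, W) = -3 + (r*r + (12 - 3*(-9*r + W))*W) = -3 + (r**2 + (12 - 3*(W - 9*r))*W) = -3 + (r**2 + (12 + (-3*W + 27*r))*W) = -3 + (r**2 + (12 - 3*W + 27*r)*W) = -3 + (r**2 + W*(12 - 3*W + 27*r)) = -3 + r**2 + W*(12 - 3*W + 27*r))
1/((-3795 + 47858) + L(-148, 16)) = 1/((-3795 + 47858) + (-3 + (-148)**2 + 3*16*(4 - 1*16 + 9*(-148)))) = 1/(44063 + (-3 + 21904 + 3*16*(4 - 16 - 1332))) = 1/(44063 + (-3 + 21904 + 3*16*(-1344))) = 1/(44063 + (-3 + 21904 - 64512)) = 1/(44063 - 42611) = 1/1452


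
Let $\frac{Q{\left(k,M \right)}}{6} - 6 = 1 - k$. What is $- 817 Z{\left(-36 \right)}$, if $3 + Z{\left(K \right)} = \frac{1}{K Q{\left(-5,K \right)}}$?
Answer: $\frac{6353809}{2592} \approx 2451.3$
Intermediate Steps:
$Q{\left(k,M \right)} = 42 - 6 k$ ($Q{\left(k,M \right)} = 36 + 6 \left(1 - k\right) = 36 - \left(-6 + 6 k\right) = 42 - 6 k$)
$Z{\left(K \right)} = -3 + \frac{1}{72 K}$ ($Z{\left(K \right)} = -3 + \frac{1}{K \left(42 - -30\right)} = -3 + \frac{1}{K \left(42 + 30\right)} = -3 + \frac{1}{K 72} = -3 + \frac{1}{K} \frac{1}{72} = -3 + \frac{1}{72 K}$)
$- 817 Z{\left(-36 \right)} = - 817 \left(-3 + \frac{1}{72 \left(-36\right)}\right) = - 817 \left(-3 + \frac{1}{72} \left(- \frac{1}{36}\right)\right) = - 817 \left(-3 - \frac{1}{2592}\right) = \left(-817\right) \left(- \frac{7777}{2592}\right) = \frac{6353809}{2592}$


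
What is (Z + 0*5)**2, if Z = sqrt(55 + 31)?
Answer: 86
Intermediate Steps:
Z = sqrt(86) ≈ 9.2736
(Z + 0*5)**2 = (sqrt(86) + 0*5)**2 = (sqrt(86) + 0)**2 = (sqrt(86))**2 = 86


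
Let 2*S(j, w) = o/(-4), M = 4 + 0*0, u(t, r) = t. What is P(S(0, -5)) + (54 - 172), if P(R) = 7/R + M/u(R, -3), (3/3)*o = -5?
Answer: -502/5 ≈ -100.40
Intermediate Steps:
o = -5
M = 4 (M = 4 + 0 = 4)
S(j, w) = 5/8 (S(j, w) = (-5/(-4))/2 = (-5*(-¼))/2 = (½)*(5/4) = 5/8)
P(R) = 11/R (P(R) = 7/R + 4/R = 11/R)
P(S(0, -5)) + (54 - 172) = 11/(5/8) + (54 - 172) = 11*(8/5) - 118 = 88/5 - 118 = -502/5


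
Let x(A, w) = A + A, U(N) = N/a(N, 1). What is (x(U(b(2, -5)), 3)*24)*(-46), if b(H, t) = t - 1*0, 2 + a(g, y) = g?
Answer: -11040/7 ≈ -1577.1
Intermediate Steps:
a(g, y) = -2 + g
b(H, t) = t (b(H, t) = t + 0 = t)
U(N) = N/(-2 + N)
x(A, w) = 2*A
(x(U(b(2, -5)), 3)*24)*(-46) = ((2*(-5/(-2 - 5)))*24)*(-46) = ((2*(-5/(-7)))*24)*(-46) = ((2*(-5*(-⅐)))*24)*(-46) = ((2*(5/7))*24)*(-46) = ((10/7)*24)*(-46) = (240/7)*(-46) = -11040/7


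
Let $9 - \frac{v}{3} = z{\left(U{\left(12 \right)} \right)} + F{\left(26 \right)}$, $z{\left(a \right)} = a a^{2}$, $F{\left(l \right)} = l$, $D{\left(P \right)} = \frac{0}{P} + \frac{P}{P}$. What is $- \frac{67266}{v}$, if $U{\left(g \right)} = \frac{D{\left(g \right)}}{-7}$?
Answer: $\frac{3845373}{2915} \approx 1319.2$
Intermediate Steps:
$D{\left(P \right)} = 1$ ($D{\left(P \right)} = 0 + 1 = 1$)
$U{\left(g \right)} = - \frac{1}{7}$ ($U{\left(g \right)} = 1 \frac{1}{-7} = 1 \left(- \frac{1}{7}\right) = - \frac{1}{7}$)
$z{\left(a \right)} = a^{3}$
$v = - \frac{17490}{343}$ ($v = 27 - 3 \left(\left(- \frac{1}{7}\right)^{3} + 26\right) = 27 - 3 \left(- \frac{1}{343} + 26\right) = 27 - \frac{26751}{343} = - \frac{17490}{343} \approx -50.991$)
$- \frac{67266}{v} = - \frac{67266}{- \frac{17490}{343}} = \left(-67266\right) \left(- \frac{343}{17490}\right) = \frac{3845373}{2915}$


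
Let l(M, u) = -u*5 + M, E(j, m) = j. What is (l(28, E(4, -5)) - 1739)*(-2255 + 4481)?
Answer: -3853206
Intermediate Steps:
l(M, u) = M - 5*u (l(M, u) = -5*u + M = M - 5*u)
(l(28, E(4, -5)) - 1739)*(-2255 + 4481) = ((28 - 5*4) - 1739)*(-2255 + 4481) = ((28 - 20) - 1739)*2226 = (8 - 1739)*2226 = -1731*2226 = -3853206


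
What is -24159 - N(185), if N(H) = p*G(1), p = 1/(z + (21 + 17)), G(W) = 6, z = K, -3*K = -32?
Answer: -1763616/73 ≈ -24159.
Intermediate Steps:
K = 32/3 (K = -1/3*(-32) = 32/3 ≈ 10.667)
z = 32/3 ≈ 10.667
p = 3/146 (p = 1/(32/3 + (21 + 17)) = 1/(32/3 + 38) = 1/(146/3) = 3/146 ≈ 0.020548)
N(H) = 9/73 (N(H) = (3/146)*6 = 9/73)
-24159 - N(185) = -24159 - 1*9/73 = -24159 - 9/73 = -1763616/73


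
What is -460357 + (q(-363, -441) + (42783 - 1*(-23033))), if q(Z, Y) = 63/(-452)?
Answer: -178332595/452 ≈ -3.9454e+5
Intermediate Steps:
q(Z, Y) = -63/452 (q(Z, Y) = 63*(-1/452) = -63/452)
-460357 + (q(-363, -441) + (42783 - 1*(-23033))) = -460357 + (-63/452 + (42783 - 1*(-23033))) = -460357 + (-63/452 + (42783 + 23033)) = -460357 + (-63/452 + 65816) = -460357 + 29748769/452 = -178332595/452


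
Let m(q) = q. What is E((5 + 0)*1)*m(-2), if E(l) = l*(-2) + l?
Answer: 10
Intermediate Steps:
E(l) = -l (E(l) = -2*l + l = -l)
E((5 + 0)*1)*m(-2) = -(5 + 0)*(-2) = -5*(-2) = 10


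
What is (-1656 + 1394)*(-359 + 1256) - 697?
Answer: -235711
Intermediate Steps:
(-1656 + 1394)*(-359 + 1256) - 697 = -262*897 - 697 = -235014 - 697 = -235711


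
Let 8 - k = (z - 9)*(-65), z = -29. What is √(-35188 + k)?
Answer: 5*I*√1506 ≈ 194.04*I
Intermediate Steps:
k = -2462 (k = 8 - (-29 - 9)*(-65) = 8 - (-38)*(-65) = 8 - 1*2470 = 8 - 2470 = -2462)
√(-35188 + k) = √(-35188 - 2462) = √(-37650) = 5*I*√1506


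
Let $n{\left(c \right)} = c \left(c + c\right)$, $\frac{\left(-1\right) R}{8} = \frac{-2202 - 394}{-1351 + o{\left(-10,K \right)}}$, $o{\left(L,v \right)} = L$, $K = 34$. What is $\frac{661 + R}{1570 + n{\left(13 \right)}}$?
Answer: $\frac{292951}{865596} \approx 0.33844$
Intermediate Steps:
$R = - \frac{20768}{1361}$ ($R = - 8 \frac{-2202 - 394}{-1351 - 10} = - 8 \left(- \frac{2596}{-1361}\right) = - 8 \left(\left(-2596\right) \left(- \frac{1}{1361}\right)\right) = \left(-8\right) \frac{2596}{1361} = - \frac{20768}{1361} \approx -15.259$)
$n{\left(c \right)} = 2 c^{2}$ ($n{\left(c \right)} = c 2 c = 2 c^{2}$)
$\frac{661 + R}{1570 + n{\left(13 \right)}} = \frac{661 - \frac{20768}{1361}}{1570 + 2 \cdot 13^{2}} = \frac{878853}{1361 \left(1570 + 2 \cdot 169\right)} = \frac{878853}{1361 \left(1570 + 338\right)} = \frac{878853}{1361 \cdot 1908} = \frac{878853}{1361} \cdot \frac{1}{1908} = \frac{292951}{865596}$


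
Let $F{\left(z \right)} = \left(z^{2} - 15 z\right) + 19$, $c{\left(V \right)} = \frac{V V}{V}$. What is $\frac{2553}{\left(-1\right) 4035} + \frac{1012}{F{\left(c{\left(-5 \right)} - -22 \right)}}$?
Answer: $\frac{1316037}{71285} \approx 18.462$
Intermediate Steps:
$c{\left(V \right)} = V$ ($c{\left(V \right)} = \frac{V^{2}}{V} = V$)
$F{\left(z \right)} = 19 + z^{2} - 15 z$
$\frac{2553}{\left(-1\right) 4035} + \frac{1012}{F{\left(c{\left(-5 \right)} - -22 \right)}} = \frac{2553}{\left(-1\right) 4035} + \frac{1012}{19 + \left(-5 - -22\right)^{2} - 15 \left(-5 - -22\right)} = \frac{2553}{-4035} + \frac{1012}{19 + \left(-5 + 22\right)^{2} - 15 \left(-5 + 22\right)} = 2553 \left(- \frac{1}{4035}\right) + \frac{1012}{19 + 17^{2} - 255} = - \frac{851}{1345} + \frac{1012}{19 + 289 - 255} = - \frac{851}{1345} + \frac{1012}{53} = \frac{1316037}{71285}$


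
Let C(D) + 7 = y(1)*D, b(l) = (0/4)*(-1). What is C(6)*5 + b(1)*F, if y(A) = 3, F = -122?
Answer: 55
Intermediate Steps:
b(l) = 0 (b(l) = (0*(1/4))*(-1) = 0*(-1) = 0)
C(D) = -7 + 3*D
C(6)*5 + b(1)*F = (-7 + 3*6)*5 + 0*(-122) = (-7 + 18)*5 + 0 = 11*5 + 0 = 55 + 0 = 55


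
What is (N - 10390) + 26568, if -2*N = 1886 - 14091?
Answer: 44561/2 ≈ 22281.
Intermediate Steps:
N = 12205/2 (N = -(1886 - 14091)/2 = -1/2*(-12205) = 12205/2 ≈ 6102.5)
(N - 10390) + 26568 = (12205/2 - 10390) + 26568 = -8575/2 + 26568 = 44561/2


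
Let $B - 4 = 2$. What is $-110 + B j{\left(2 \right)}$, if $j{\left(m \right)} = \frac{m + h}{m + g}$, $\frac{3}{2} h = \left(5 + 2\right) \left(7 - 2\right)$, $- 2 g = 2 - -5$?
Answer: $- \frac{634}{3} \approx -211.33$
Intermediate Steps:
$B = 6$ ($B = 4 + 2 = 6$)
$g = - \frac{7}{2}$ ($g = - \frac{2 - -5}{2} = - \frac{2 + 5}{2} = \left(- \frac{1}{2}\right) 7 = - \frac{7}{2} \approx -3.5$)
$h = \frac{70}{3}$ ($h = \frac{2 \left(5 + 2\right) \left(7 - 2\right)}{3} = \frac{2 \cdot 7 \cdot 5}{3} = \frac{2}{3} \cdot 35 = \frac{70}{3} \approx 23.333$)
$j{\left(m \right)} = \frac{\frac{70}{3} + m}{- \frac{7}{2} + m}$ ($j{\left(m \right)} = \frac{m + \frac{70}{3}}{m - \frac{7}{2}} = \frac{\frac{70}{3} + m}{- \frac{7}{2} + m}$)
$-110 + B j{\left(2 \right)} = -110 + 6 \frac{2 \left(70 + 3 \cdot 2\right)}{3 \left(-7 + 2 \cdot 2\right)} = -110 + 6 \frac{2 \left(70 + 6\right)}{3 \left(-7 + 4\right)} = -110 + 6 \cdot \frac{2}{3} \frac{1}{-3} \cdot 76 = -110 + 6 \cdot \frac{2}{3} \left(- \frac{1}{3}\right) 76 = -110 + 6 \left(- \frac{152}{9}\right) = -110 - \frac{304}{3} = - \frac{634}{3}$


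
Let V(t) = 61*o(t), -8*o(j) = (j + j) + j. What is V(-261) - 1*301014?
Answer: -2360349/8 ≈ -2.9504e+5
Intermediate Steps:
o(j) = -3*j/8 (o(j) = -((j + j) + j)/8 = -(2*j + j)/8 = -3*j/8)
V(t) = -183*t/8 (V(t) = 61*(-3*t/8) = -183*t/8)
V(-261) - 1*301014 = -183/8*(-261) - 1*301014 = 47763/8 - 301014 = -2360349/8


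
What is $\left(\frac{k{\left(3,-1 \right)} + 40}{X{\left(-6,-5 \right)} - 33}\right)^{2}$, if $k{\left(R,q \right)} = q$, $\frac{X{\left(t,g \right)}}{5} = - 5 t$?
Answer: $\frac{1}{9} \approx 0.11111$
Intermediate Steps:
$X{\left(t,g \right)} = - 25 t$ ($X{\left(t,g \right)} = 5 \left(- 5 t\right) = - 25 t$)
$\left(\frac{k{\left(3,-1 \right)} + 40}{X{\left(-6,-5 \right)} - 33}\right)^{2} = \left(\frac{-1 + 40}{\left(-25\right) \left(-6\right) - 33}\right)^{2} = \left(\frac{39}{150 - 33}\right)^{2} = \left(\frac{39}{117}\right)^{2} = \left(39 \cdot \frac{1}{117}\right)^{2} = \left(\frac{1}{3}\right)^{2} = \frac{1}{9}$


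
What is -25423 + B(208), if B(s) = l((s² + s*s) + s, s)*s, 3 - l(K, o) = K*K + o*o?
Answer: -1564820832479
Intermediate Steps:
l(K, o) = 3 - K² - o² (l(K, o) = 3 - (K*K + o*o) = 3 - (K² + o²) = 3 + (-K² - o²) = 3 - K² - o²)
B(s) = s*(3 - s² - (s + 2*s²)²) (B(s) = (3 - ((s² + s*s) + s)² - s²)*s = (3 - ((s² + s²) + s)² - s²)*s = (3 - (2*s² + s)² - s²)*s = (3 - (s + 2*s²)² - s²)*s = (3 - s² - (s + 2*s²)²)*s = s*(3 - s² - (s + 2*s²)²))
-25423 + B(208) = -25423 + (-1*208³ + 3*208 - 1*208³*(1 + 2*208)²) = -25423 + (-1*8998912 + 624 - 1*8998912*(1 + 416)²) = -25423 + (-8998912 + 624 - 1*8998912*417²) = -25423 + (-8998912 + 624 - 1*8998912*173889) = -25423 + (-8998912 + 624 - 1564811808768) = -25423 - 1564820807056 = -1564820832479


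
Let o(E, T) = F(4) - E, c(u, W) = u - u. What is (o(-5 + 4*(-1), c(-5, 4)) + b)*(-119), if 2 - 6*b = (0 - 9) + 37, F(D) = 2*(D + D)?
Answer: -7378/3 ≈ -2459.3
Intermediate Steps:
F(D) = 4*D (F(D) = 2*(2*D) = 4*D)
c(u, W) = 0
b = -13/3 (b = 1/3 - ((0 - 9) + 37)/6 = 1/3 - (-9 + 37)/6 = 1/3 - 1/6*28 = 1/3 - 14/3 = -13/3 ≈ -4.3333)
o(E, T) = 16 - E (o(E, T) = 4*4 - E = 16 - E)
(o(-5 + 4*(-1), c(-5, 4)) + b)*(-119) = ((16 - (-5 + 4*(-1))) - 13/3)*(-119) = ((16 - (-5 - 4)) - 13/3)*(-119) = ((16 - 1*(-9)) - 13/3)*(-119) = ((16 + 9) - 13/3)*(-119) = (25 - 13/3)*(-119) = (62/3)*(-119) = -7378/3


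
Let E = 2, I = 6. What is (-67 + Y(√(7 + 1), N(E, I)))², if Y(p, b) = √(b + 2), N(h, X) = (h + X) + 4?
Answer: (67 - √14)² ≈ 4001.6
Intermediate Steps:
N(h, X) = 4 + X + h (N(h, X) = (X + h) + 4 = 4 + X + h)
Y(p, b) = √(2 + b)
(-67 + Y(√(7 + 1), N(E, I)))² = (-67 + √(2 + (4 + 6 + 2)))² = (-67 + √(2 + 12))² = (-67 + √14)²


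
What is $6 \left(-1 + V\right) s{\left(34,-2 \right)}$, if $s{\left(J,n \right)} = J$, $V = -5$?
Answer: $-1224$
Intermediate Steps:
$6 \left(-1 + V\right) s{\left(34,-2 \right)} = 6 \left(-1 - 5\right) 34 = 6 \left(-6\right) 34 = \left(-36\right) 34 = -1224$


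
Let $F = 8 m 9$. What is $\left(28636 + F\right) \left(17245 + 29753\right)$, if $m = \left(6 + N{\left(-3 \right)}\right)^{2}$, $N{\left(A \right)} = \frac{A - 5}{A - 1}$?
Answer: $1562401512$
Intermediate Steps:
$N{\left(A \right)} = \frac{-5 + A}{-1 + A}$
$m = 64$ ($m = \left(6 + \frac{-5 - 3}{-1 - 3}\right)^{2} = \left(6 + \frac{1}{-4} \left(-8\right)\right)^{2} = \left(6 - -2\right)^{2} = \left(6 + 2\right)^{2} = 8^{2} = 64$)
$F = 4608$ ($F = 8 \cdot 64 \cdot 9 = 512 \cdot 9 = 4608$)
$\left(28636 + F\right) \left(17245 + 29753\right) = \left(28636 + 4608\right) \left(17245 + 29753\right) = 33244 \cdot 46998 = 1562401512$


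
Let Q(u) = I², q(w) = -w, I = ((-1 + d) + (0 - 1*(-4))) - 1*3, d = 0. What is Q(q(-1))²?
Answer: 0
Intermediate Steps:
I = 0 (I = ((-1 + 0) + (0 - 1*(-4))) - 1*3 = (-1 + (0 + 4)) - 3 = (-1 + 4) - 3 = 3 - 3 = 0)
Q(u) = 0 (Q(u) = 0² = 0)
Q(q(-1))² = 0² = 0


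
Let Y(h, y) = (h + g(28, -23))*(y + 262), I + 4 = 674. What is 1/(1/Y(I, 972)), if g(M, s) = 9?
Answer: 837886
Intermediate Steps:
I = 670 (I = -4 + 674 = 670)
Y(h, y) = (9 + h)*(262 + y) (Y(h, y) = (h + 9)*(y + 262) = (9 + h)*(262 + y))
1/(1/Y(I, 972)) = 1/(1/(2358 + 9*972 + 262*670 + 670*972)) = 1/(1/(2358 + 8748 + 175540 + 651240)) = 1/(1/837886) = 837886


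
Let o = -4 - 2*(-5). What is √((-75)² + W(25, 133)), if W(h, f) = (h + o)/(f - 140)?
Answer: 4*√17213/7 ≈ 74.970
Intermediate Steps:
o = 6 (o = -4 + 10 = 6)
W(h, f) = (6 + h)/(-140 + f) (W(h, f) = (h + 6)/(f - 140) = (6 + h)/(-140 + f))
√((-75)² + W(25, 133)) = √((-75)² + (6 + 25)/(-140 + 133)) = √(5625 + 31/(-7)) = √(5625 - ⅐*31) = √(5625 - 31/7) = √(39344/7) = 4*√17213/7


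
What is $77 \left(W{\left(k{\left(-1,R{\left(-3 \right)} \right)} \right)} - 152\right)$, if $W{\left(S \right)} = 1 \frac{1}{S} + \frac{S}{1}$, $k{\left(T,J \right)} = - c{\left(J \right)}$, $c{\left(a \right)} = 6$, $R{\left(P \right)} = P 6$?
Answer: $- \frac{73073}{6} \approx -12179.0$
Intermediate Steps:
$R{\left(P \right)} = 6 P$
$k{\left(T,J \right)} = -6$ ($k{\left(T,J \right)} = \left(-1\right) 6 = -6$)
$W{\left(S \right)} = S + \frac{1}{S}$ ($W{\left(S \right)} = \frac{1}{S} + S 1 = \frac{1}{S} + S = S + \frac{1}{S}$)
$77 \left(W{\left(k{\left(-1,R{\left(-3 \right)} \right)} \right)} - 152\right) = 77 \left(\left(-6 + \frac{1}{-6}\right) - 152\right) = 77 \left(\left(-6 - \frac{1}{6}\right) - 152\right) = 77 \left(- \frac{37}{6} - 152\right) = 77 \left(- \frac{949}{6}\right) = - \frac{73073}{6}$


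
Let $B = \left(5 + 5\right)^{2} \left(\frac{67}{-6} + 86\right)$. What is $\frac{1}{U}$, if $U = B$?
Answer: $\frac{3}{22450} \approx 0.00013363$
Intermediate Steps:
$B = \frac{22450}{3}$ ($B = 10^{2} \left(67 \left(- \frac{1}{6}\right) + 86\right) = 100 \left(- \frac{67}{6} + 86\right) = 100 \cdot \frac{449}{6} = \frac{22450}{3} \approx 7483.3$)
$U = \frac{22450}{3} \approx 7483.3$
$\frac{1}{U} = \frac{1}{\frac{22450}{3}} = \frac{3}{22450}$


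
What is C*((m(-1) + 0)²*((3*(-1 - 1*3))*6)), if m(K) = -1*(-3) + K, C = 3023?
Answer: -870624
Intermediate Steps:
m(K) = 3 + K
C*((m(-1) + 0)²*((3*(-1 - 1*3))*6)) = 3023*(((3 - 1) + 0)²*((3*(-1 - 1*3))*6)) = 3023*((2 + 0)²*((3*(-1 - 3))*6)) = 3023*(2²*((3*(-4))*6)) = 3023*(4*(-12*6)) = 3023*(4*(-72)) = 3023*(-288) = -870624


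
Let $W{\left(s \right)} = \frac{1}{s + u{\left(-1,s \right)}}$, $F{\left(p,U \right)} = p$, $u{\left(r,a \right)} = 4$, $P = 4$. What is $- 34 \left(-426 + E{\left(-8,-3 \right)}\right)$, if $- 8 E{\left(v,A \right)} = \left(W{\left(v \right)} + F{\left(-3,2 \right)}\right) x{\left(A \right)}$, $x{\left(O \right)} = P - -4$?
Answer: $\frac{28747}{2} \approx 14374.0$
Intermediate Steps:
$x{\left(O \right)} = 8$ ($x{\left(O \right)} = 4 - -4 = 4 + 4 = 8$)
$W{\left(s \right)} = \frac{1}{4 + s}$ ($W{\left(s \right)} = \frac{1}{s + 4} = \frac{1}{4 + s}$)
$E{\left(v,A \right)} = 3 - \frac{1}{4 + v}$ ($E{\left(v,A \right)} = - \frac{\left(\frac{1}{4 + v} - 3\right) 8}{8} = - \frac{\left(-3 + \frac{1}{4 + v}\right) 8}{8} = - \frac{-24 + \frac{8}{4 + v}}{8} = 3 - \frac{1}{4 + v}$)
$- 34 \left(-426 + E{\left(-8,-3 \right)}\right) = - 34 \left(-426 + \frac{11 + 3 \left(-8\right)}{4 - 8}\right) = - 34 \left(-426 + \frac{11 - 24}{-4}\right) = - 34 \left(-426 - - \frac{13}{4}\right) = - 34 \left(-426 + \frac{13}{4}\right) = \left(-34\right) \left(- \frac{1691}{4}\right) = \frac{28747}{2}$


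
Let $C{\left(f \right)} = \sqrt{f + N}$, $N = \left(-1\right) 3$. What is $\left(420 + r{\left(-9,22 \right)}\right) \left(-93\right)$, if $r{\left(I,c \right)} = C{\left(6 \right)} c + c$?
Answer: $-41106 - 2046 \sqrt{3} \approx -44650.0$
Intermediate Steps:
$N = -3$
$C{\left(f \right)} = \sqrt{-3 + f}$ ($C{\left(f \right)} = \sqrt{f - 3} = \sqrt{-3 + f}$)
$r{\left(I,c \right)} = c + c \sqrt{3}$ ($r{\left(I,c \right)} = \sqrt{-3 + 6} c + c = \sqrt{3} c + c = c \sqrt{3} + c = c + c \sqrt{3}$)
$\left(420 + r{\left(-9,22 \right)}\right) \left(-93\right) = \left(420 + 22 \left(1 + \sqrt{3}\right)\right) \left(-93\right) = \left(420 + \left(22 + 22 \sqrt{3}\right)\right) \left(-93\right) = \left(442 + 22 \sqrt{3}\right) \left(-93\right) = -41106 - 2046 \sqrt{3}$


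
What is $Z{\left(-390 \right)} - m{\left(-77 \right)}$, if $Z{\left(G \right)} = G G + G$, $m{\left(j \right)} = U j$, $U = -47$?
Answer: $148091$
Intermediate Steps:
$m{\left(j \right)} = - 47 j$
$Z{\left(G \right)} = G + G^{2}$ ($Z{\left(G \right)} = G^{2} + G = G + G^{2}$)
$Z{\left(-390 \right)} - m{\left(-77 \right)} = - 390 \left(1 - 390\right) - \left(-47\right) \left(-77\right) = \left(-390\right) \left(-389\right) - 3619 = 151710 - 3619 = 148091$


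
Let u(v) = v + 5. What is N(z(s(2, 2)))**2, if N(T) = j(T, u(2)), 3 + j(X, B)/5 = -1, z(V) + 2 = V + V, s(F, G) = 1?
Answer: 400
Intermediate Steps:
u(v) = 5 + v
z(V) = -2 + 2*V (z(V) = -2 + (V + V) = -2 + 2*V)
j(X, B) = -20 (j(X, B) = -15 + 5*(-1) = -15 - 5 = -20)
N(T) = -20
N(z(s(2, 2)))**2 = (-20)**2 = 400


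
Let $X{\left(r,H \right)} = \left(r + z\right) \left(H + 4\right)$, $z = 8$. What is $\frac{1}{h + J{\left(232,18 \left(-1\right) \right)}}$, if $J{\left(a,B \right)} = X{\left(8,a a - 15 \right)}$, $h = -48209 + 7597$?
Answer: $\frac{1}{820396} \approx 1.2189 \cdot 10^{-6}$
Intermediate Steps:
$h = -40612$
$X{\left(r,H \right)} = \left(4 + H\right) \left(8 + r\right)$ ($X{\left(r,H \right)} = \left(r + 8\right) \left(H + 4\right) = \left(8 + r\right) \left(4 + H\right) = \left(4 + H\right) \left(8 + r\right)$)
$J{\left(a,B \right)} = -176 + 16 a^{2}$ ($J{\left(a,B \right)} = 32 + 4 \cdot 8 + 8 \left(a a - 15\right) + \left(a a - 15\right) 8 = 32 + 32 + 8 \left(a^{2} - 15\right) + \left(a^{2} - 15\right) 8 = 32 + 32 + 8 \left(-15 + a^{2}\right) + \left(-15 + a^{2}\right) 8 = 32 + 32 + \left(-120 + 8 a^{2}\right) + \left(-120 + 8 a^{2}\right) = -176 + 16 a^{2}$)
$\frac{1}{h + J{\left(232,18 \left(-1\right) \right)}} = \frac{1}{-40612 - \left(176 - 16 \cdot 232^{2}\right)} = \frac{1}{-40612 + \left(-176 + 16 \cdot 53824\right)} = \frac{1}{-40612 + \left(-176 + 861184\right)} = \frac{1}{-40612 + 861008} = \frac{1}{820396}$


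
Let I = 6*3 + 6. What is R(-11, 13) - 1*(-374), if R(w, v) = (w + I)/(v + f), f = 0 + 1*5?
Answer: 6745/18 ≈ 374.72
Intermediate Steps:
f = 5 (f = 0 + 5 = 5)
I = 24 (I = 18 + 6 = 24)
R(w, v) = (24 + w)/(5 + v) (R(w, v) = (w + 24)/(v + 5) = (24 + w)/(5 + v))
R(-11, 13) - 1*(-374) = (24 - 11)/(5 + 13) - 1*(-374) = 13/18 + 374 = 6745/18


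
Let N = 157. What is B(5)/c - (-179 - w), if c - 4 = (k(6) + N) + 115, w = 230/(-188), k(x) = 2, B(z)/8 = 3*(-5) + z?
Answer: 2319069/13066 ≈ 177.49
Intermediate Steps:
B(z) = -120 + 8*z (B(z) = 8*(3*(-5) + z) = 8*(-15 + z) = -120 + 8*z)
w = -115/94 (w = 230*(-1/188) = -115/94 ≈ -1.2234)
c = 278 (c = 4 + ((2 + 157) + 115) = 4 + (159 + 115) = 4 + 274 = 278)
B(5)/c - (-179 - w) = (-120 + 8*5)/278 - (-179 - 1*(-115/94)) = (-120 + 40)*(1/278) - (-179 + 115/94) = -80*1/278 - 1*(-16711/94) = -40/139 + 16711/94 = 2319069/13066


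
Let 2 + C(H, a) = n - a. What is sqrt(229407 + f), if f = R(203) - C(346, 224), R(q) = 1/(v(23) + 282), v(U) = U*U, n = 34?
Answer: sqrt(151012084690)/811 ≈ 479.17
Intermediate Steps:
v(U) = U**2
C(H, a) = 32 - a (C(H, a) = -2 + (34 - a) = 32 - a)
R(q) = 1/811 (R(q) = 1/(23**2 + 282) = 1/(529 + 282) = 1/811)
f = 155713/811 (f = 1/811 - (32 - 1*224) = 1/811 - (32 - 224) = 1/811 - 1*(-192) = 1/811 + 192 = 155713/811 ≈ 192.00)
sqrt(229407 + f) = sqrt(229407 + 155713/811) = sqrt(186204790/811) = sqrt(151012084690)/811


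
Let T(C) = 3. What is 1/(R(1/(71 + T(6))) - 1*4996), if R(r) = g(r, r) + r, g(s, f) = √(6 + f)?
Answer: -27358022/136680275279 - 74*√32930/136680275279 ≈ -0.00020026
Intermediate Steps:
R(r) = r + √(6 + r) (R(r) = √(6 + r) + r = r + √(6 + r))
1/(R(1/(71 + T(6))) - 1*4996) = 1/((1/(71 + 3) + √(6 + 1/(71 + 3))) - 1*4996) = 1/((1/74 + √(6 + 1/74)) - 4996) = 1/((1/74 + √(445/74)) - 4996) = 1/((1/74 + √32930/74) - 4996) = 1/(-369703/74 + √32930/74)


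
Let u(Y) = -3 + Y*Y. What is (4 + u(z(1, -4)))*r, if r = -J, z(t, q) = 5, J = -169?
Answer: 4394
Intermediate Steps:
u(Y) = -3 + Y²
r = 169 (r = -1*(-169) = 169)
(4 + u(z(1, -4)))*r = (4 + (-3 + 5²))*169 = (4 + (-3 + 25))*169 = (4 + 22)*169 = 26*169 = 4394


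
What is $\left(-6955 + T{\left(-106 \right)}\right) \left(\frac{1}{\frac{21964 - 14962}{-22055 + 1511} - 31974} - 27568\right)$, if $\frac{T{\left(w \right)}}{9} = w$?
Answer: $\frac{23870537163890032}{109480143} \approx 2.1804 \cdot 10^{8}$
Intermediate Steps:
$T{\left(w \right)} = 9 w$
$\left(-6955 + T{\left(-106 \right)}\right) \left(\frac{1}{\frac{21964 - 14962}{-22055 + 1511} - 31974} - 27568\right) = \left(-6955 + 9 \left(-106\right)\right) \left(\frac{1}{\frac{21964 - 14962}{-22055 + 1511} - 31974} - 27568\right) = \left(-6955 - 954\right) \left(\frac{1}{\frac{7002}{-20544} - 31974} - 27568\right) = - 7909 \left(\frac{1}{7002 \left(- \frac{1}{20544}\right) - 31974} - 27568\right) = - 7909 \left(\frac{1}{- \frac{1167}{3424} - 31974} - 27568\right) = - 7909 \left(\frac{1}{- \frac{109480143}{3424}} - 27568\right) = - 7909 \left(- \frac{3424}{109480143} - 27568\right) = \left(-7909\right) \left(- \frac{3018148585648}{109480143}\right) = \frac{23870537163890032}{109480143}$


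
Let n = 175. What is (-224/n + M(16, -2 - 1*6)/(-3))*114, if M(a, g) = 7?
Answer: -10298/25 ≈ -411.92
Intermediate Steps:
(-224/n + M(16, -2 - 1*6)/(-3))*114 = (-224/175 + 7/(-3))*114 = (-224*1/175 + 7*(-⅓))*114 = (-32/25 - 7/3)*114 = -271/75*114 = -10298/25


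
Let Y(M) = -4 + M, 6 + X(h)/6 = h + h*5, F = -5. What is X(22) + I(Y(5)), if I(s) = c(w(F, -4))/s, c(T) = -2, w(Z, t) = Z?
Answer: 754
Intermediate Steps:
X(h) = -36 + 36*h (X(h) = -36 + 6*(h + h*5) = -36 + 6*(h + 5*h) = -36 + 6*(6*h) = -36 + 36*h)
I(s) = -2/s
X(22) + I(Y(5)) = (-36 + 36*22) - 2/(-4 + 5) = (-36 + 792) - 2/1 = 756 - 2*1 = 756 - 2 = 754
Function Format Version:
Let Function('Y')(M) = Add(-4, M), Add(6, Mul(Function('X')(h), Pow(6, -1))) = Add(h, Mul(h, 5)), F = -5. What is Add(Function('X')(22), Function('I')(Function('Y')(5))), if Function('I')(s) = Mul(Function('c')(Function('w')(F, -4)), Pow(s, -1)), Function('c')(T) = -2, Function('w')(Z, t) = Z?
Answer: 754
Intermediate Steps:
Function('X')(h) = Add(-36, Mul(36, h)) (Function('X')(h) = Add(-36, Mul(6, Add(h, Mul(h, 5)))) = Add(-36, Mul(6, Add(h, Mul(5, h)))) = Add(-36, Mul(6, Mul(6, h))) = Add(-36, Mul(36, h)))
Function('I')(s) = Mul(-2, Pow(s, -1))
Add(Function('X')(22), Function('I')(Function('Y')(5))) = Add(Add(-36, Mul(36, 22)), Mul(-2, Pow(Add(-4, 5), -1))) = Add(Add(-36, 792), Mul(-2, Pow(1, -1))) = Add(756, Mul(-2, 1)) = Add(756, -2) = 754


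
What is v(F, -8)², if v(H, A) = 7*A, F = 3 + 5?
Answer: 3136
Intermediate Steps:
F = 8
v(F, -8)² = (7*(-8))² = (-56)² = 3136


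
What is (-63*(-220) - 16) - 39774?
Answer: -25930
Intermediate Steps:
(-63*(-220) - 16) - 39774 = (13860 - 16) - 39774 = 13844 - 39774 = -25930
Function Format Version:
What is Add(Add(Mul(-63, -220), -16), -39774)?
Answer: -25930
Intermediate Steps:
Add(Add(Mul(-63, -220), -16), -39774) = Add(Add(13860, -16), -39774) = Add(13844, -39774) = -25930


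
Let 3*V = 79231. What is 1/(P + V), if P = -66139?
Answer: -3/119186 ≈ -2.5171e-5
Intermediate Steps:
V = 79231/3 (V = (⅓)*79231 = 79231/3 ≈ 26410.)
1/(P + V) = 1/(-66139 + 79231/3) = 1/(-119186/3) = -3/119186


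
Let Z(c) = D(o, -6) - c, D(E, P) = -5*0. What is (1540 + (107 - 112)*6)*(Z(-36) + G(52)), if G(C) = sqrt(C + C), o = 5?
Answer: 54360 + 3020*sqrt(26) ≈ 69759.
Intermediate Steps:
D(E, P) = 0
G(C) = sqrt(2)*sqrt(C) (G(C) = sqrt(2*C) = sqrt(2)*sqrt(C))
Z(c) = -c (Z(c) = 0 - c = -c)
(1540 + (107 - 112)*6)*(Z(-36) + G(52)) = (1540 + (107 - 112)*6)*(-1*(-36) + sqrt(2)*sqrt(52)) = (1540 - 5*6)*(36 + sqrt(2)*(2*sqrt(13))) = (1540 - 30)*(36 + 2*sqrt(26)) = 1510*(36 + 2*sqrt(26)) = 54360 + 3020*sqrt(26)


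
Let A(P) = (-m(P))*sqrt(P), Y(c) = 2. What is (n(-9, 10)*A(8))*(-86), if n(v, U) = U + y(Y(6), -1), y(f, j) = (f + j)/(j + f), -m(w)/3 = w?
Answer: -45408*sqrt(2) ≈ -64217.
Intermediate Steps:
m(w) = -3*w
y(f, j) = 1 (y(f, j) = (f + j)/(f + j) = 1)
n(v, U) = 1 + U (n(v, U) = U + 1 = 1 + U)
A(P) = 3*P**(3/2) (A(P) = (-(-3)*P)*sqrt(P) = (3*P)*sqrt(P) = 3*P**(3/2))
(n(-9, 10)*A(8))*(-86) = ((1 + 10)*(3*8**(3/2)))*(-86) = (11*(3*(16*sqrt(2))))*(-86) = (11*(48*sqrt(2)))*(-86) = (528*sqrt(2))*(-86) = -45408*sqrt(2)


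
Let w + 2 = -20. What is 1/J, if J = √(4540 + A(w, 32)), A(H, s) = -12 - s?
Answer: √281/1124 ≈ 0.014914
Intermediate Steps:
w = -22 (w = -2 - 20 = -22)
J = 4*√281 (J = √(4540 + (-12 - 1*32)) = √(4540 + (-12 - 32)) = √(4540 - 44) = √4496 = 4*√281 ≈ 67.052)
1/J = 1/(4*√281) = √281/1124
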